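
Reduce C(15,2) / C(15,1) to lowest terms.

7

C(n,k+1)/C(n,k) = (n−k)/(k+1) = (15−1)/(1+1) = 14/2 = 7.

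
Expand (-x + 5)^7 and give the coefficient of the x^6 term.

35

The general term is C(7,j)·(-x)^j·(5)^(7-j); the x^6 term has j = 6.
C(7,6) = 7.
Coefficient = C(7,6) · 5^1 = 7 · 5 = 35.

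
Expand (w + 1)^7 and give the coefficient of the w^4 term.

35

The general term is C(7,j)·(w)^j·(1)^(7-j); the w^4 term has j = 4.
C(7,4) = 35.
Coefficient = C(7,4) = 35.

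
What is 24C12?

2704156

C(24,12) = (24·23·22·21·20·19·18·17·16·15·14·13) / 12! = 1295295050649600 / 479001600 = 2704156.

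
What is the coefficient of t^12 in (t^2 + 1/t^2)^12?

General term: C(12,j)·(t^2)^j·(1/t^2)^(12-j), with t-exponent 2j − 2(12−j) = 4j − 24.
Set 4j − 24 = 12: j = 9.
C(12,9) = 220; 1^9 = 1; 1^3 = 1.
Coefficient = 220 · 1 · 1 = 220.

220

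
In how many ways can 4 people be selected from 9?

126

This is C(9,4) = 126.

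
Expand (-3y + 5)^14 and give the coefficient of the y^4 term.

791806640625

The general term is C(14,j)·(-3y)^j·(5)^(14-j); the y^4 term has j = 4.
C(14,4) = 1001.
Coefficient = C(14,4) · (-3)^4 · 5^10 = 1001 · 81 · 9765625 = 791806640625.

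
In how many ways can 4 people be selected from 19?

This is C(19,4) = 3876.

3876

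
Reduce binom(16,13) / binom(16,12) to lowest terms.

C(n,k+1)/C(n,k) = (n−k)/(k+1) = (16−12)/(12+1) = 4/13.

4/13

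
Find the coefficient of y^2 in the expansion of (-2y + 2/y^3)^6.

General term: C(6,j)·(-2y)^j·(2/y^3)^(6-j), with y-exponent 1j − 3(6−j) = 4j − 18.
Set 4j − 18 = 2: j = 5.
C(6,5) = 6; (-2)^5 = -32; 2^1 = 2.
Coefficient = 6 · (-32) · 2 = -384.

-384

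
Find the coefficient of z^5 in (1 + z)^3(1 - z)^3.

Coefficient of z^5 = Σ_{j} C(3,j)·1^j·C(3,5-j)·(-1)^(5-j) for j from 2 to 3.
= (-3) + 3 = 0.

0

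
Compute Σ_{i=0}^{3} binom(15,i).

576

1 + 15 + 105 + 455 = 576.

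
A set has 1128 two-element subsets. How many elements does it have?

n(n−1)/2 = 1128 ⇒ n(n−1) = 2256. Since 48·47 = 2256, n = 48.

48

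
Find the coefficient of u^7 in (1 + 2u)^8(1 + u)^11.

511402

Coefficient of u^7 = Σ_{j} C(8,j)·2^j·C(11,7-j)·1^(7-j) for j from 0 to 7.
= 330 + 7392 + 51744 + 147840 + 184800 + 98560 + 19712 + 1024 = 511402.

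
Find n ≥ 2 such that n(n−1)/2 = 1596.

57

n(n−1)/2 = 1596 ⇒ n(n−1) = 3192. Since 57·56 = 3192, n = 57.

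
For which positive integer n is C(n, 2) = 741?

39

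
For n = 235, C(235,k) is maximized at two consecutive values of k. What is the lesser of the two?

117

For odd n = 235, C(235,k) peaks at k = (n−1)/2 and (n+1)/2; the lesser is 117.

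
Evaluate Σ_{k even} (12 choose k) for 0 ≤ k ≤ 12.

2048

Half of (1+1)^12 + (1−1)^12 gives the even-index sum: 2^11 = 2048.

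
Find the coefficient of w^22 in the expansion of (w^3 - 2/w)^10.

General term: C(10,j)·(w^3)^j·(-2/w)^(10-j), with w-exponent 3j − 1(10−j) = 4j − 10.
Set 4j − 10 = 22: j = 8.
C(10,8) = 45; 1^8 = 1; (-2)^2 = 4.
Coefficient = 45 · 1 · 4 = 180.

180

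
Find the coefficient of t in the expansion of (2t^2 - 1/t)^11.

-5280

General term: C(11,j)·(2t^2)^j·(-1/t)^(11-j), with t-exponent 2j − 1(11−j) = 3j − 11.
Set 3j − 11 = 1: j = 4.
C(11,4) = 330; 2^4 = 16; (-1)^7 = -1.
Coefficient = 330 · 16 · (-1) = -5280.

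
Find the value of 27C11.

13037895

C(27,11) = (27·26·25·24·23·22·21·20·19·18·17) / 11! = 520431047136000 / 39916800 = 13037895.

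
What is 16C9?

C(16,9) = C(16,7) by symmetry.
C(16,7) = (16·15·14·13·12·11·10) / 7! = 57657600 / 5040 = 11440.

11440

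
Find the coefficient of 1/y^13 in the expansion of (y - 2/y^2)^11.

General term: C(11,j)·(y)^j·(-2/y^2)^(11-j), with y-exponent 1j − 2(11−j) = 3j − 22.
Set 3j − 22 = -13: j = 3.
C(11,3) = 165; 1^3 = 1; (-2)^8 = 256.
Coefficient = 165 · 1 · 256 = 42240.

42240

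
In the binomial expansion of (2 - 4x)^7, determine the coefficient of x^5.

-86016

The general term is C(7,j)·(2)^j·(-4x)^(7-j); the x^5 term has j = 2.
C(7,2) = 21.
Coefficient = C(7,2) · 2^2 · (-4)^5 = 21 · 4 · (-1024) = -86016.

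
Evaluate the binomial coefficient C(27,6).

296010

C(27,6) = (27·26·25·24·23·22) / 6! = 213127200 / 720 = 296010.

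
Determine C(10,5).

252

C(10,5) = (10·9·8·7·6) / 5! = 30240 / 120 = 252.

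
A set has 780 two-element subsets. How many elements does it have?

n(n−1)/2 = 780 ⇒ n(n−1) = 1560. Since 40·39 = 1560, n = 40.

40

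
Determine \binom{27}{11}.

13037895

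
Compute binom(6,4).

C(6,4) = C(6,2) by symmetry.
C(6,2) = (6·5) / 2! = 30 / 2 = 15.

15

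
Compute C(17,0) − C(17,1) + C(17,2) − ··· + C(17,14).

120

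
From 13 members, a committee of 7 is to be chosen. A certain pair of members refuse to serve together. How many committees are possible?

All 7-subsets: C(13,7) = 1716. Those containing both fixed elements: C(11,5) = 462.
1716 − 462 = 1254.

1254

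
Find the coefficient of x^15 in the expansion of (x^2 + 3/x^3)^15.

General term: C(15,j)·(x^2)^j·(3/x^3)^(15-j), with x-exponent 2j − 3(15−j) = 5j − 45.
Set 5j − 45 = 15: j = 12.
C(15,12) = 455; 1^12 = 1; 3^3 = 27.
Coefficient = 455 · 1 · 27 = 12285.

12285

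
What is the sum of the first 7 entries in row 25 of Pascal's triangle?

1 + 25 + 300 + 2300 + 12650 + 53130 + 177100 = 245506.

245506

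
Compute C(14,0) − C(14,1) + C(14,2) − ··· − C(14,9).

-715

The partial alternating sum Σ_{k=0}^{9} (−1)^k C(14,k) = (−1)^9 C(13,9) = -715.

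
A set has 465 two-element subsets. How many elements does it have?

31

n(n−1)/2 = 465 ⇒ n(n−1) = 930. Since 31·30 = 930, n = 31.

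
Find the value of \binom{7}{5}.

21

C(7,5) = C(7,2) by symmetry.
C(7,2) = (7·6) / 2! = 42 / 2 = 21.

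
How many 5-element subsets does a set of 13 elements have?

1287

C(13,5) = (13·12·11·10·9) / 5! = 154440 / 120 = 1287.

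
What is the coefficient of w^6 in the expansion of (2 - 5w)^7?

218750

The general term is C(7,j)·(2)^j·(-5w)^(7-j); the w^6 term has j = 1.
C(7,1) = 7.
Coefficient = C(7,1) · 2^1 · (-5)^6 = 7 · 2 · 15625 = 218750.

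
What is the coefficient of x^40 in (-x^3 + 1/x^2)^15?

15

General term: C(15,j)·(-x^3)^j·(1/x^2)^(15-j), with x-exponent 3j − 2(15−j) = 5j − 30.
Set 5j − 30 = 40: j = 14.
C(15,14) = 15; (-1)^14 = 1; 1^1 = 1.
Coefficient = 15 · 1 · 1 = 15.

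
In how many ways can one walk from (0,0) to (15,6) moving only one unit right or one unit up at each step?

54264

Each path is a sequence of 21 steps with 15 rights: C(21,15) = 54264.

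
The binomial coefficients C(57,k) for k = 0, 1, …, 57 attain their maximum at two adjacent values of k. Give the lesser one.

For odd n = 57, C(57,k) peaks at k = (n−1)/2 and (n+1)/2; the lesser is 28.

28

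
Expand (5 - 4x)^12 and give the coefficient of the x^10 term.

The general term is C(12,j)·(5)^j·(-4x)^(12-j); the x^10 term has j = 2.
C(12,2) = 66.
Coefficient = C(12,2) · 5^2 · (-4)^10 = 66 · 25 · 1048576 = 1730150400.

1730150400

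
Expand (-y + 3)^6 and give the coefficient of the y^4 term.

The general term is C(6,j)·(-y)^j·(3)^(6-j); the y^4 term has j = 4.
C(6,4) = 15.
Coefficient = C(6,4) · 3^2 = 15 · 9 = 135.

135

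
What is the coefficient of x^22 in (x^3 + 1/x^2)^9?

General term: C(9,j)·(x^3)^j·(1/x^2)^(9-j), with x-exponent 3j − 2(9−j) = 5j − 18.
Set 5j − 18 = 22: j = 8.
C(9,8) = 9; 1^8 = 1; 1^1 = 1.
Coefficient = 9 · 1 · 1 = 9.

9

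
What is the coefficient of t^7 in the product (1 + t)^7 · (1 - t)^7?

0

Coefficient of t^7 = Σ_{j} C(7,j)·1^j·C(7,7-j)·(-1)^(7-j) for j from 0 to 7.
= (-1) + 49 + (-441) + 1225 + (-1225) + 441 + (-49) + 1 = 0.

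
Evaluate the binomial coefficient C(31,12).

141120525

C(31,12) = (31·30·29·28·27·26·25·24·23·22·21·20) / 12! = 67596957267840000 / 479001600 = 141120525.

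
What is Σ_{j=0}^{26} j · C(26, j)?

Since j·C(26,j) = 26·C(25,j−1), the sum is 26·2^25 = 26·33554432 = 872415232.

872415232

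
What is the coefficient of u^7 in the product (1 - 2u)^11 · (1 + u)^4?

7128

Coefficient of u^7 = Σ_{j} C(11,j)·(-2)^j·C(4,7-j)·1^(7-j) for j from 3 to 7.
= (-1320) + 21120 + (-88704) + 118272 + (-42240) = 7128.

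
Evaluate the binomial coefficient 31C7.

C(31,7) = (31·30·29·28·27·26·25) / 7! = 13253058000 / 5040 = 2629575.

2629575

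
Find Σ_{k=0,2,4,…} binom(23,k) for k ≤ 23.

4194304

Half of (1+1)^23 + (1−1)^23 gives the even-index sum: 2^22 = 4194304.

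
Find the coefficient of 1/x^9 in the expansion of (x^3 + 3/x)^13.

6908733

General term: C(13,j)·(x^3)^j·(3/x)^(13-j), with x-exponent 3j − 1(13−j) = 4j − 13.
Set 4j − 13 = -9: j = 1.
C(13,1) = 13; 1^1 = 1; 3^12 = 531441.
Coefficient = 13 · 1 · 531441 = 6908733.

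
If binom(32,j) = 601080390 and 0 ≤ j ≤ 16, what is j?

C(32,j) increases on 0 ≤ j ≤ 16. C(32,15) = 565722720 and C(32,16) = 601080390, so j = 16.

16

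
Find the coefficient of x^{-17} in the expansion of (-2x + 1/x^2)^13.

-2288

General term: C(13,j)·(-2x)^j·(1/x^2)^(13-j), with x-exponent 1j − 2(13−j) = 3j − 26.
Set 3j − 26 = -17: j = 3.
C(13,3) = 286; (-2)^3 = -8; 1^10 = 1.
Coefficient = 286 · (-8) · 1 = -2288.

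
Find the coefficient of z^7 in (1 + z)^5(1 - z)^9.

Coefficient of z^7 = Σ_{j} C(5,j)·1^j·C(9,7-j)·(-1)^(7-j) for j from 0 to 5.
= (-36) + 420 + (-1260) + 1260 + (-420) + 36 = 0.

0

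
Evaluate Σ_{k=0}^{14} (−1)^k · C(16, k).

The partial alternating sum Σ_{k=0}^{14} (−1)^k C(16,k) = (−1)^14 C(15,14) = 15.

15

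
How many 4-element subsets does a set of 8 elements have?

70

C(8,4) = (8·7·6·5) / 4! = 1680 / 24 = 70.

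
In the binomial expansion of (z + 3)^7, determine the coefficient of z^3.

The general term is C(7,j)·(z)^j·(3)^(7-j); the z^3 term has j = 3.
C(7,3) = 35.
Coefficient = C(7,3) · 3^4 = 35 · 81 = 2835.

2835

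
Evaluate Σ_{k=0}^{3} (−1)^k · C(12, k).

The partial alternating sum Σ_{k=0}^{3} (−1)^k C(12,k) = (−1)^3 C(11,3) = -165.

-165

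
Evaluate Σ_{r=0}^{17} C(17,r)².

Σ C(17,r)² is the coefficient of x^17 in (1+x)^17(1+x)^17 = (1+x)^34, i.e. C(34,17) = 2333606220.

2333606220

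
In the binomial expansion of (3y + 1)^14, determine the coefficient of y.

42

The general term is C(14,j)·(3y)^j·(1)^(14-j); the y^1 term has j = 1.
C(14,1) = 14.
Coefficient = C(14,1) · 3^1 = 14 · 3 = 42.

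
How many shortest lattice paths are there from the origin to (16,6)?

74613

Each path is a sequence of 22 steps with 16 rights: C(22,16) = 74613.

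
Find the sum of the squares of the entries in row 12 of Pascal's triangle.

Σ C(12,r)² is the coefficient of x^12 in (1+x)^12(1+x)^12 = (1+x)^24, i.e. C(24,12) = 2704156.

2704156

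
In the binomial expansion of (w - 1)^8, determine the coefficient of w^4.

70

The general term is C(8,j)·(w)^j·(-1)^(8-j); the w^4 term has j = 4.
C(8,4) = 70.
Coefficient = C(8,4) = 70.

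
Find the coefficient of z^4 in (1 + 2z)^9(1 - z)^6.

-201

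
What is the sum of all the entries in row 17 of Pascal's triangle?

131072

Setting x = 1 in (1+x)^17 gives Σ C(17,r) = 2^17 = 131072.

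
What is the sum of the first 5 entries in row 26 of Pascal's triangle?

17902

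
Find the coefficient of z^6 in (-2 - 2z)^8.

7168

The general term is C(8,j)·(-2)^j·(-2z)^(8-j); the z^6 term has j = 2.
C(8,2) = 28.
Coefficient = C(8,2) · (-2)^2 · (-2)^6 = 28 · 4 · 64 = 7168.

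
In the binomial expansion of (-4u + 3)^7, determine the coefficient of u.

-20412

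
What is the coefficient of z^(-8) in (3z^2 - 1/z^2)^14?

-486486

General term: C(14,j)·(3z^2)^j·(-1/z^2)^(14-j), with z-exponent 2j − 2(14−j) = 4j − 28.
Set 4j − 28 = -8: j = 5.
C(14,5) = 2002; 3^5 = 243; (-1)^9 = -1.
Coefficient = 2002 · 243 · (-1) = -486486.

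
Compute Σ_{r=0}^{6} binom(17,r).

21778

1 + 17 + 136 + 680 + 2380 + 6188 + 12376 = 21778.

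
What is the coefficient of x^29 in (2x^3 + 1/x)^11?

11264

General term: C(11,j)·(2x^3)^j·(1/x)^(11-j), with x-exponent 3j − 1(11−j) = 4j − 11.
Set 4j − 11 = 29: j = 10.
C(11,10) = 11; 2^10 = 1024; 1^1 = 1.
Coefficient = 11 · 1024 · 1 = 11264.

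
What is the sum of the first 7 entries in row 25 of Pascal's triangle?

1 + 25 + 300 + 2300 + 12650 + 53130 + 177100 = 245506.

245506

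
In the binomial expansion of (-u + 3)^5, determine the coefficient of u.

-405

The general term is C(5,j)·(-u)^j·(3)^(5-j); the u^1 term has j = 1.
C(5,1) = 5.
Coefficient = C(5,1) · (-1)^1 · 3^4 = 5 · (-1) · 81 = -405.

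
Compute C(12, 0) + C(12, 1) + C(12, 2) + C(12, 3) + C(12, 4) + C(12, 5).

1586

1 + 12 + 66 + 220 + 495 + 792 = 1586.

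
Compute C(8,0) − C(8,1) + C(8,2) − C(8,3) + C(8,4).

35

The partial alternating sum Σ_{k=0}^{4} (−1)^k C(8,k) = (−1)^4 C(7,4) = 35.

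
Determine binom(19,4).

3876

C(19,4) = (19·18·17·16) / 4! = 93024 / 24 = 3876.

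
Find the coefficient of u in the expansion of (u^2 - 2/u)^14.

-1025024

General term: C(14,j)·(u^2)^j·(-2/u)^(14-j), with u-exponent 2j − 1(14−j) = 3j − 14.
Set 3j − 14 = 1: j = 5.
C(14,5) = 2002; 1^5 = 1; (-2)^9 = -512.
Coefficient = 2002 · 1 · (-512) = -1025024.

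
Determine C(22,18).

C(22,18) = C(22,4) by symmetry.
C(22,4) = (22·21·20·19) / 4! = 175560 / 24 = 7315.

7315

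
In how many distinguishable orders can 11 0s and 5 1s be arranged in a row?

4368

Choose positions for the 0s: C(16,11) = 4368.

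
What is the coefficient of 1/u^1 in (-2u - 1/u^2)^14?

1025024

General term: C(14,j)·(-2u)^j·(-1/u^2)^(14-j), with u-exponent 1j − 2(14−j) = 3j − 28.
Set 3j − 28 = -1: j = 9.
C(14,9) = 2002; (-2)^9 = -512; (-1)^5 = -1.
Coefficient = 2002 · (-512) · (-1) = 1025024.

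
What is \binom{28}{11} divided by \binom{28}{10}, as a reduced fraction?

18/11

C(n,k+1)/C(n,k) = (n−k)/(k+1) = (28−10)/(10+1) = 18/11.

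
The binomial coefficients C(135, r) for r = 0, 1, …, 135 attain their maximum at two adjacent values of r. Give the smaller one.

67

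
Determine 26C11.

C(26,11) = (26·25·24·23·22·21·20·19·18·17·16) / 11! = 308403583488000 / 39916800 = 7726160.

7726160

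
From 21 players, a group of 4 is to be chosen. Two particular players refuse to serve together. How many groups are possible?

All 4-subsets: C(21,4) = 5985. Those containing both fixed elements: C(19,2) = 171.
5985 − 171 = 5814.

5814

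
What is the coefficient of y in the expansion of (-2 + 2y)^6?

-384

The general term is C(6,j)·(-2)^j·(2y)^(6-j); the y^1 term has j = 5.
C(6,5) = 6.
Coefficient = C(6,5) · (-2)^5 · 2^1 = 6 · (-32) · 2 = -384.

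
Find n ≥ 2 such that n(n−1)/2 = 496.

n(n−1)/2 = 496 ⇒ n(n−1) = 992. Since 32·31 = 992, n = 32.

32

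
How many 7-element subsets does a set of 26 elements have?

657800

C(26,7) = (26·25·24·23·22·21·20) / 7! = 3315312000 / 5040 = 657800.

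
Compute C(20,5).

15504

C(20,5) = (20·19·18·17·16) / 5! = 1860480 / 120 = 15504.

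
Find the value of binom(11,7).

C(11,7) = C(11,4) by symmetry.
C(11,4) = (11·10·9·8) / 4! = 7920 / 24 = 330.

330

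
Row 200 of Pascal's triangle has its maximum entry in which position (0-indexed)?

100

C(200,k) is maximized at k = 200/2 = 100.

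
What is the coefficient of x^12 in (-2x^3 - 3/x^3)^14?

General term: C(14,j)·(-2x^3)^j·(-3/x^3)^(14-j), with x-exponent 3j − 3(14−j) = 6j − 42.
Set 6j − 42 = 12: j = 9.
C(14,9) = 2002; (-2)^9 = -512; (-3)^5 = -243.
Coefficient = 2002 · (-512) · (-243) = 249080832.

249080832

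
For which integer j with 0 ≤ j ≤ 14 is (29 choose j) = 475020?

6

C(29,j) increases on 0 ≤ j ≤ 14. C(29,5) = 118755 and C(29,6) = 475020, so j = 6.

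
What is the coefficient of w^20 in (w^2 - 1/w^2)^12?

General term: C(12,j)·(w^2)^j·(-1/w^2)^(12-j), with w-exponent 2j − 2(12−j) = 4j − 24.
Set 4j − 24 = 20: j = 11.
C(12,11) = 12; 1^11 = 1; (-1)^1 = -1.
Coefficient = 12 · 1 · (-1) = -12.

-12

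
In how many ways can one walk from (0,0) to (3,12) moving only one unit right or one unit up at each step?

455

Each path is a sequence of 15 steps with 3 rights: C(15,3) = 455.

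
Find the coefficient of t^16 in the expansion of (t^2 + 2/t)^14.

16016

General term: C(14,j)·(t^2)^j·(2/t)^(14-j), with t-exponent 2j − 1(14−j) = 3j − 14.
Set 3j − 14 = 16: j = 10.
C(14,10) = 1001; 1^10 = 1; 2^4 = 16.
Coefficient = 1001 · 1 · 16 = 16016.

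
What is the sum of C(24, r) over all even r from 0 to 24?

8388608

Even-r terms of row 24 sum to 2^23 = 8388608.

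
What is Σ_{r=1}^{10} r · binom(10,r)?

Since r·C(10,r) = 10·C(9,r−1), the sum is 10·2^9 = 10·512 = 5120.

5120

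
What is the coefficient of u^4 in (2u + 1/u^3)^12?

General term: C(12,j)·(2u)^j·(1/u^3)^(12-j), with u-exponent 1j − 3(12−j) = 4j − 36.
Set 4j − 36 = 4: j = 10.
C(12,10) = 66; 2^10 = 1024; 1^2 = 1.
Coefficient = 66 · 1024 · 1 = 67584.

67584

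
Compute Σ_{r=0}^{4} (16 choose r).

2517

1 + 16 + 120 + 560 + 1820 = 2517.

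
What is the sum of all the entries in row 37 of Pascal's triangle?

137438953472

The entries of row 37 sum to 2^37 = 137438953472.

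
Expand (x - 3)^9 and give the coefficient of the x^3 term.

61236

The general term is C(9,j)·(x)^j·(-3)^(9-j); the x^3 term has j = 3.
C(9,3) = 84.
Coefficient = C(9,3) · (-3)^6 = 84 · 729 = 61236.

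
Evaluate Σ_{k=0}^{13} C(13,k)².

10400600

By Vandermonde's identity, Σ C(13,k)² = C(26,13) = 10400600.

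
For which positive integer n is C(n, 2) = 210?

n(n−1)/2 = 210 ⇒ n(n−1) = 420. Since 21·20 = 420, n = 21.

21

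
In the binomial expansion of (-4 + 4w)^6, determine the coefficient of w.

-24576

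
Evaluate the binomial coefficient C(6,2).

C(6,2) = (6·5) / 2! = 30 / 2 = 15.

15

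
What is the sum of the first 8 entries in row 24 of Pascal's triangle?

536155

1 + 24 + 276 + 2024 + 10626 + 42504 + 134596 + 346104 = 536155.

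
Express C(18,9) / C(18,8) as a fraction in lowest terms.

C(n,k+1)/C(n,k) = (n−k)/(k+1) = (18−8)/(8+1) = 10/9.

10/9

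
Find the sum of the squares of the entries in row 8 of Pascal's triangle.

Σ C(8,i)² is the coefficient of x^8 in (1+x)^8(1+x)^8 = (1+x)^16, i.e. C(16,8) = 12870.

12870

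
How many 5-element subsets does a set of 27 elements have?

80730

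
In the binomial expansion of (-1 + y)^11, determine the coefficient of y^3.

165

The general term is C(11,j)·(-1)^j·(y)^(11-j); the y^3 term has j = 8.
C(11,8) = 165.
Coefficient = C(11,8) = 165.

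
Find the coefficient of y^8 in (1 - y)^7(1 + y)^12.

Coefficient of y^8 = Σ_{j} C(7,j)·(-1)^j·C(12,8-j)·1^(8-j) for j from 0 to 7.
= 495 + (-5544) + 19404 + (-27720) + 17325 + (-4620) + 462 + (-12) = -210.

-210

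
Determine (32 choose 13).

C(32,13) = (32·31·30·29·28·27·26·25·24·23·22·21·20) / 13! = 2163102632570880000 / 6227020800 = 347373600.

347373600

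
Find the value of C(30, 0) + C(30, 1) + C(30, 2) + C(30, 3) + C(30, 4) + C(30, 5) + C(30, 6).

1 + 30 + 435 + 4060 + 27405 + 142506 + 593775 = 768212.

768212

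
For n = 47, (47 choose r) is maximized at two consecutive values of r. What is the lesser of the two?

23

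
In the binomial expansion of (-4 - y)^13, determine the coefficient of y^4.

-187432960

The general term is C(13,j)·(-4)^j·(-y)^(13-j); the y^4 term has j = 9.
C(13,9) = 715.
Coefficient = C(13,9) · (-4)^9 = 715 · (-262144) = -187432960.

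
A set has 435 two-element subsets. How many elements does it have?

30

n(n−1)/2 = 435 ⇒ n(n−1) = 870. Since 30·29 = 870, n = 30.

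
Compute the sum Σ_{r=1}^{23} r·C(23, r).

Differentiating (1+x)^23 and setting x=1: Σ r·C(23,r) = 23·2^22 = 96468992.

96468992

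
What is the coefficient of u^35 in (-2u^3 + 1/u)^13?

General term: C(13,j)·(-2u^3)^j·(1/u)^(13-j), with u-exponent 3j − 1(13−j) = 4j − 13.
Set 4j − 13 = 35: j = 12.
C(13,12) = 13; (-2)^12 = 4096; 1^1 = 1.
Coefficient = 13 · 4096 · 1 = 53248.

53248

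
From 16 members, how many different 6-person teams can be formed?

This is C(16,6) = 8008.

8008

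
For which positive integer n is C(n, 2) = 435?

n(n−1)/2 = 435 ⇒ n(n−1) = 870. Since 30·29 = 870, n = 30.

30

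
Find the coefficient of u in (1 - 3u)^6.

The general term is C(6,j)·(1)^j·(-3u)^(6-j); the u^1 term has j = 5.
C(6,5) = 6.
Coefficient = C(6,5) · (-3)^1 = 6 · (-3) = -18.

-18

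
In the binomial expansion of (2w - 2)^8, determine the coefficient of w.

The general term is C(8,j)·(2w)^j·(-2)^(8-j); the w^1 term has j = 1.
C(8,1) = 8.
Coefficient = C(8,1) · 2^1 · (-2)^7 = 8 · 2 · (-128) = -2048.

-2048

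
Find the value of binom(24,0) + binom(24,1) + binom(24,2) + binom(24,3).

1 + 24 + 276 + 2024 = 2325.

2325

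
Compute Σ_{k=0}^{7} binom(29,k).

2182396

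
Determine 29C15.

77558760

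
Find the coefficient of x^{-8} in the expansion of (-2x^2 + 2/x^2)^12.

2027520

General term: C(12,j)·(-2x^2)^j·(2/x^2)^(12-j), with x-exponent 2j − 2(12−j) = 4j − 24.
Set 4j − 24 = -8: j = 4.
C(12,4) = 495; (-2)^4 = 16; 2^8 = 256.
Coefficient = 495 · 16 · 256 = 2027520.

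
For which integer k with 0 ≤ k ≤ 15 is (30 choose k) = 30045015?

10

C(30,k) increases on 0 ≤ k ≤ 15. C(30,9) = 14307150 and C(30,10) = 30045015, so k = 10.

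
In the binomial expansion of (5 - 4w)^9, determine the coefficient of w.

-14062500

The general term is C(9,j)·(5)^j·(-4w)^(9-j); the w^1 term has j = 8.
C(9,8) = 9.
Coefficient = C(9,8) · 5^8 · (-4)^1 = 9 · 390625 · (-4) = -14062500.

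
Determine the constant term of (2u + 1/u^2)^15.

3075072

General term: C(15,j)·(2u)^j·(1/u^2)^(15-j), with u-exponent 1j − 2(15−j) = 3j − 30.
Set 3j − 30 = 0: j = 10.
C(15,10) = 3003; 2^10 = 1024; 1^5 = 1.
Coefficient = 3003 · 1024 · 1 = 3075072.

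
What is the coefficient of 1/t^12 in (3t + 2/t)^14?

344064

General term: C(14,j)·(3t)^j·(2/t)^(14-j), with t-exponent 1j − 1(14−j) = 2j − 14.
Set 2j − 14 = -12: j = 1.
C(14,1) = 14; 3^1 = 3; 2^13 = 8192.
Coefficient = 14 · 3 · 8192 = 344064.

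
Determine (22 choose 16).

C(22,16) = C(22,6) by symmetry.
C(22,6) = (22·21·20·19·18·17) / 6! = 53721360 / 720 = 74613.

74613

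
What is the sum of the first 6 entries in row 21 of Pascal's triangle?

1 + 21 + 210 + 1330 + 5985 + 20349 = 27896.

27896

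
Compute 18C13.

C(18,13) = C(18,5) by symmetry.
C(18,5) = (18·17·16·15·14) / 5! = 1028160 / 120 = 8568.

8568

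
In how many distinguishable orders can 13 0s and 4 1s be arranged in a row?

Choose positions for the 0s: C(17,13) = 2380.

2380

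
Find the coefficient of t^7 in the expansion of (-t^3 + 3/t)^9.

General term: C(9,j)·(-t^3)^j·(3/t)^(9-j), with t-exponent 3j − 1(9−j) = 4j − 9.
Set 4j − 9 = 7: j = 4.
C(9,4) = 126; (-1)^4 = 1; 3^5 = 243.
Coefficient = 126 · 1 · 243 = 30618.

30618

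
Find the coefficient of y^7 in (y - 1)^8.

The general term is C(8,j)·(y)^j·(-1)^(8-j); the y^7 term has j = 7.
C(8,7) = 8.
Coefficient = C(8,7) · (-1)^1 = 8 · (-1) = -8.

-8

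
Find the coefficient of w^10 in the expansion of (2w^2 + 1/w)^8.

General term: C(8,j)·(2w^2)^j·(1/w)^(8-j), with w-exponent 2j − 1(8−j) = 3j − 8.
Set 3j − 8 = 10: j = 6.
C(8,6) = 28; 2^6 = 64; 1^2 = 1.
Coefficient = 28 · 64 · 1 = 1792.

1792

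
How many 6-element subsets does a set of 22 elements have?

74613

C(22,6) = (22·21·20·19·18·17) / 6! = 53721360 / 720 = 74613.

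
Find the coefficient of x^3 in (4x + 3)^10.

The general term is C(10,j)·(4x)^j·(3)^(10-j); the x^3 term has j = 3.
C(10,3) = 120.
Coefficient = C(10,3) · 4^3 · 3^7 = 120 · 64 · 2187 = 16796160.

16796160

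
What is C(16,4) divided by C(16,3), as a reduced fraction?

C(n,k+1)/C(n,k) = (n−k)/(k+1) = (16−3)/(3+1) = 13/4.

13/4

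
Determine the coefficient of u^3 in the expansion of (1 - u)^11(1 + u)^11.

0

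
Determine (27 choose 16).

13037895

C(27,16) = C(27,11) by symmetry.
C(27,11) = (27·26·25·24·23·22·21·20·19·18·17) / 11! = 520431047136000 / 39916800 = 13037895.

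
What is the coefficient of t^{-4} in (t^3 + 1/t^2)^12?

General term: C(12,j)·(t^3)^j·(1/t^2)^(12-j), with t-exponent 3j − 2(12−j) = 5j − 24.
Set 5j − 24 = -4: j = 4.
C(12,4) = 495; 1^4 = 1; 1^8 = 1.
Coefficient = 495 · 1 · 1 = 495.

495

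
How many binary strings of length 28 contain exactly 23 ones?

Choose the 23 positions: C(28,23) = 98280.

98280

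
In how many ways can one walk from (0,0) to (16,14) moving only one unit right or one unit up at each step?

145422675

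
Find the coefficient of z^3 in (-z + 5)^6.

-2500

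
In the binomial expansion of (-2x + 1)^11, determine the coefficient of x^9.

The general term is C(11,j)·(-2x)^j·(1)^(11-j); the x^9 term has j = 9.
C(11,9) = 55.
Coefficient = C(11,9) · (-2)^9 = 55 · (-512) = -28160.

-28160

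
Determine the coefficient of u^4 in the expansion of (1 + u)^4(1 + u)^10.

1001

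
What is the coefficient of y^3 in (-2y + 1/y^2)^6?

-192

General term: C(6,j)·(-2y)^j·(1/y^2)^(6-j), with y-exponent 1j − 2(6−j) = 3j − 12.
Set 3j − 12 = 3: j = 5.
C(6,5) = 6; (-2)^5 = -32; 1^1 = 1.
Coefficient = 6 · (-32) · 1 = -192.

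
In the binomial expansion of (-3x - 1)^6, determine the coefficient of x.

18

The general term is C(6,j)·(-3x)^j·(-1)^(6-j); the x^1 term has j = 1.
C(6,1) = 6.
Coefficient = C(6,1) · (-3)^1 · (-1)^5 = 6 · (-3) · (-1) = 18.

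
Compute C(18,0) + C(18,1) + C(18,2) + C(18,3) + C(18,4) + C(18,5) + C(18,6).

1 + 18 + 153 + 816 + 3060 + 8568 + 18564 = 31180.

31180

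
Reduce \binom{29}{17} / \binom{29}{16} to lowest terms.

13/17

C(n,k+1)/C(n,k) = (n−k)/(k+1) = (29−16)/(16+1) = 13/17.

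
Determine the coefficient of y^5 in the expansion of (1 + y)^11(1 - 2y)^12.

Coefficient of y^5 = Σ_{j} C(11,j)·1^j·C(12,5-j)·(-2)^(5-j) for j from 0 to 5.
= (-25344) + 87120 + (-96800) + 43560 + (-7920) + 462 = 1078.

1078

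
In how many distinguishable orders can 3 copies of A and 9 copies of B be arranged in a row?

220

Choose positions for the A's: C(12,3) = 220.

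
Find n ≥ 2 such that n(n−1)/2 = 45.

n(n−1)/2 = 45 ⇒ n(n−1) = 90. Since 10·9 = 90, n = 10.

10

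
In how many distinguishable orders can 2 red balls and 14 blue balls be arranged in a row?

120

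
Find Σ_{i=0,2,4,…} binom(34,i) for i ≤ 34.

8589934592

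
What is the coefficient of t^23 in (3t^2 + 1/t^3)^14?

General term: C(14,j)·(3t^2)^j·(1/t^3)^(14-j), with t-exponent 2j − 3(14−j) = 5j − 42.
Set 5j − 42 = 23: j = 13.
C(14,13) = 14; 3^13 = 1594323; 1^1 = 1.
Coefficient = 14 · 1594323 · 1 = 22320522.

22320522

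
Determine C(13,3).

C(13,3) = (13·12·11) / 3! = 1716 / 6 = 286.

286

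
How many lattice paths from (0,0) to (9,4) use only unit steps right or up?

715

Each path is a sequence of 13 steps with 9 rights: C(13,9) = 715.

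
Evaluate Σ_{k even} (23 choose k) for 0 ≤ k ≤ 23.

4194304

Even-k terms of row 23 sum to 2^22 = 4194304.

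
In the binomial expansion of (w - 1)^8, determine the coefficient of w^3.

The general term is C(8,j)·(w)^j·(-1)^(8-j); the w^3 term has j = 3.
C(8,3) = 56.
Coefficient = C(8,3) · (-1)^5 = 56 · (-1) = -56.

-56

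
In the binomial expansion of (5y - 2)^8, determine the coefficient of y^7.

-1250000

The general term is C(8,j)·(5y)^j·(-2)^(8-j); the y^7 term has j = 7.
C(8,7) = 8.
Coefficient = C(8,7) · 5^7 · (-2)^1 = 8 · 78125 · (-2) = -1250000.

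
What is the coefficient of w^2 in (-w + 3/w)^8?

General term: C(8,j)·(-w)^j·(3/w)^(8-j), with w-exponent 1j − 1(8−j) = 2j − 8.
Set 2j − 8 = 2: j = 5.
C(8,5) = 56; (-1)^5 = -1; 3^3 = 27.
Coefficient = 56 · (-1) · 27 = -1512.

-1512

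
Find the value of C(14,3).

364

C(14,3) = (14·13·12) / 3! = 2184 / 6 = 364.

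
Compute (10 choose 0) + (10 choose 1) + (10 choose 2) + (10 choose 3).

176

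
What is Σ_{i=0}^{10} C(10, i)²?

By Vandermonde's identity, Σ C(10,i)² = C(20,10) = 184756.

184756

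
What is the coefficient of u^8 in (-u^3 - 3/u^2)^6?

General term: C(6,j)·(-u^3)^j·(-3/u^2)^(6-j), with u-exponent 3j − 2(6−j) = 5j − 12.
Set 5j − 12 = 8: j = 4.
C(6,4) = 15; (-1)^4 = 1; (-3)^2 = 9.
Coefficient = 15 · 1 · 9 = 135.

135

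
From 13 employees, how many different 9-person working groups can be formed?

This is C(13,9) = 715.

715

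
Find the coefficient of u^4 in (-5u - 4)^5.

The general term is C(5,j)·(-5u)^j·(-4)^(5-j); the u^4 term has j = 4.
C(5,4) = 5.
Coefficient = C(5,4) · (-5)^4 · (-4)^1 = 5 · 625 · (-4) = -12500.

-12500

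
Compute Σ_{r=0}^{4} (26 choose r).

1 + 26 + 325 + 2600 + 14950 = 17902.

17902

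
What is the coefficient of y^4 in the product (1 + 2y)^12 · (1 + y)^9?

35406

Coefficient of y^4 = Σ_{j} C(12,j)·2^j·C(9,4-j)·1^(4-j) for j from 0 to 4.
= 126 + 2016 + 9504 + 15840 + 7920 = 35406.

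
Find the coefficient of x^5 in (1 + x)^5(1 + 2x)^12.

Coefficient of x^5 = Σ_{j} C(5,j)·1^j·C(12,5-j)·2^(5-j) for j from 0 to 5.
= 25344 + 39600 + 17600 + 2640 + 120 + 1 = 85305.

85305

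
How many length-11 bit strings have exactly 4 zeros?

330

Choose the 4 positions: C(11,4) = 330.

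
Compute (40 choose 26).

23206929840

C(40,26) = C(40,14) by symmetry.
C(40,14) = (40·39·38·37·36·35·34·33·32·31·30·29·28·27) / 14! = 2023140487449489408000 / 87178291200 = 23206929840.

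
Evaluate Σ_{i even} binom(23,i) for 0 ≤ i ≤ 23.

4194304

Even-i terms of row 23 sum to 2^22 = 4194304.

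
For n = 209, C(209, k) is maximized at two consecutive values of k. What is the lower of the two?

For odd n = 209, C(209,k) peaks at k = (n−1)/2 and (n+1)/2; the lower is 104.

104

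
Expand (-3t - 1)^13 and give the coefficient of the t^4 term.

-57915

The general term is C(13,j)·(-3t)^j·(-1)^(13-j); the t^4 term has j = 4.
C(13,4) = 715.
Coefficient = C(13,4) · (-3)^4 · (-1)^9 = 715 · 81 · (-1) = -57915.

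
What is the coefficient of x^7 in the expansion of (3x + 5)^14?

586389375000

The general term is C(14,j)·(3x)^j·(5)^(14-j); the x^7 term has j = 7.
C(14,7) = 3432.
Coefficient = C(14,7) · 3^7 · 5^7 = 3432 · 2187 · 78125 = 586389375000.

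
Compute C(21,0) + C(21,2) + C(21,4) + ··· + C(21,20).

Half of (1+1)^21 + (1−1)^21 gives the even-index sum: 2^20 = 1048576.

1048576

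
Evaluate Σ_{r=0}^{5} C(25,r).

68406

1 + 25 + 300 + 2300 + 12650 + 53130 = 68406.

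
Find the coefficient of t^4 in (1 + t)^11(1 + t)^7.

3060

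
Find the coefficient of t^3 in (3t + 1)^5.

270

The general term is C(5,j)·(3t)^j·(1)^(5-j); the t^3 term has j = 3.
C(5,3) = 10.
Coefficient = C(5,3) · 3^3 = 10 · 27 = 270.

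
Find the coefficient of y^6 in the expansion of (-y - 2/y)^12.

General term: C(12,j)·(-y)^j·(-2/y)^(12-j), with y-exponent 1j − 1(12−j) = 2j − 12.
Set 2j − 12 = 6: j = 9.
C(12,9) = 220; (-1)^9 = -1; (-2)^3 = -8.
Coefficient = 220 · (-1) · (-8) = 1760.

1760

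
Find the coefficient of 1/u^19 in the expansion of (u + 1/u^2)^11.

11

General term: C(11,j)·(u)^j·(1/u^2)^(11-j), with u-exponent 1j − 2(11−j) = 3j − 22.
Set 3j − 22 = -19: j = 1.
C(11,1) = 11; 1^1 = 1; 1^10 = 1.
Coefficient = 11 · 1 · 1 = 11.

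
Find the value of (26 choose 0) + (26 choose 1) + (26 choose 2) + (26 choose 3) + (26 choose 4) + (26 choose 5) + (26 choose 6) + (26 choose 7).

1 + 26 + 325 + 2600 + 14950 + 65780 + 230230 + 657800 = 971712.

971712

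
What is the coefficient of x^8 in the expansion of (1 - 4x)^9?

The general term is C(9,j)·(1)^j·(-4x)^(9-j); the x^8 term has j = 1.
C(9,1) = 9.
Coefficient = C(9,1) · (-4)^8 = 9 · 65536 = 589824.

589824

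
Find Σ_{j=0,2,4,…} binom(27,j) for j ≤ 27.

Even-j terms of row 27 sum to 2^26 = 67108864.

67108864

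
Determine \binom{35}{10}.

183579396

C(35,10) = (35·34·33·32·31·30·29·28·27·26) / 10! = 666172912204800 / 3628800 = 183579396.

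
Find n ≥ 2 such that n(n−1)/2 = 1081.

47

n(n−1)/2 = 1081 ⇒ n(n−1) = 2162. Since 47·46 = 2162, n = 47.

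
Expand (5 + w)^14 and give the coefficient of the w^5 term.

The general term is C(14,j)·(5)^j·(w)^(14-j); the w^5 term has j = 9.
C(14,9) = 2002.
Coefficient = C(14,9) · 5^9 = 2002 · 1953125 = 3910156250.

3910156250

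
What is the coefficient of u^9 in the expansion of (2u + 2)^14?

32800768

The general term is C(14,j)·(2u)^j·(2)^(14-j); the u^9 term has j = 9.
C(14,9) = 2002.
Coefficient = C(14,9) · 2^9 · 2^5 = 2002 · 512 · 32 = 32800768.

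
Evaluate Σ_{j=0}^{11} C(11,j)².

705432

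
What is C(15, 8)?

6435

C(15,8) = C(15,7) by symmetry.
C(15,7) = (15·14·13·12·11·10·9) / 7! = 32432400 / 5040 = 6435.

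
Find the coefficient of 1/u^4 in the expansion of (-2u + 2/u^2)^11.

General term: C(11,j)·(-2u)^j·(2/u^2)^(11-j), with u-exponent 1j − 2(11−j) = 3j − 22.
Set 3j − 22 = -4: j = 6.
C(11,6) = 462; (-2)^6 = 64; 2^5 = 32.
Coefficient = 462 · 64 · 32 = 946176.

946176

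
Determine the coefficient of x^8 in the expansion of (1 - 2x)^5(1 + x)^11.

Coefficient of x^8 = Σ_{j} C(5,j)·(-2)^j·C(11,8-j)·1^(8-j) for j from 0 to 5.
= 165 + (-3300) + 18480 + (-36960) + 26400 + (-5280) = -495.

-495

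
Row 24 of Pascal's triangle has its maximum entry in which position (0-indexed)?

C(24,m) is maximized at m = 24/2 = 12.

12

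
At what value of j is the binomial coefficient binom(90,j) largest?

45

C(90,j) is maximized at j = 90/2 = 45.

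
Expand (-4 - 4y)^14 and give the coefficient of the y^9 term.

The general term is C(14,j)·(-4)^j·(-4y)^(14-j); the y^9 term has j = 5.
C(14,5) = 2002.
Coefficient = C(14,5) · (-4)^5 · (-4)^9 = 2002 · (-1024) · (-262144) = 537407782912.

537407782912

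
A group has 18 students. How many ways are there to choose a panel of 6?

18564

This is C(18,6) = 18564.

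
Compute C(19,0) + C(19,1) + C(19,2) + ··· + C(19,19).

524288

The entries of row 19 sum to 2^19 = 524288.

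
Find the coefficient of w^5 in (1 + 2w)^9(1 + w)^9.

Coefficient of w^5 = Σ_{j} C(9,j)·2^j·C(9,5-j)·1^(5-j) for j from 0 to 5.
= 126 + 2268 + 12096 + 24192 + 18144 + 4032 = 60858.

60858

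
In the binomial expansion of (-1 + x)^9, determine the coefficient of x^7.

36

The general term is C(9,j)·(-1)^j·(x)^(9-j); the x^7 term has j = 2.
C(9,2) = 36.
Coefficient = C(9,2) = 36.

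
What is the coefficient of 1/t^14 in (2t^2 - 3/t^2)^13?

135104112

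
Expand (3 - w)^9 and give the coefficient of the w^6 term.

2268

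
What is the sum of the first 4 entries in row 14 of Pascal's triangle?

470

1 + 14 + 91 + 364 = 470.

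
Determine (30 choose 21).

14307150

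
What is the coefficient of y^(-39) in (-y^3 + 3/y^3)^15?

-71744535

General term: C(15,j)·(-y^3)^j·(3/y^3)^(15-j), with y-exponent 3j − 3(15−j) = 6j − 45.
Set 6j − 45 = -39: j = 1.
C(15,1) = 15; (-1)^1 = -1; 3^14 = 4782969.
Coefficient = 15 · (-1) · 4782969 = -71744535.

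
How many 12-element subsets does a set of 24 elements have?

2704156

C(24,12) = (24·23·22·21·20·19·18·17·16·15·14·13) / 12! = 1295295050649600 / 479001600 = 2704156.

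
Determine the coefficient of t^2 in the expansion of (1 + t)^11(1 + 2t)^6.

Coefficient of t^2 = Σ_{j} C(11,j)·1^j·C(6,2-j)·2^(2-j) for j from 0 to 2.
= 60 + 132 + 55 = 247.

247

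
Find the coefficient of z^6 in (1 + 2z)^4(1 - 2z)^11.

Coefficient of z^6 = Σ_{j} C(4,j)·2^j·C(11,6-j)·(-2)^(6-j) for j from 0 to 4.
= 29568 + (-118272) + 126720 + (-42240) + 3520 = -704.

-704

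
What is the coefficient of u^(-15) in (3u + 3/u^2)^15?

43089767721

General term: C(15,j)·(3u)^j·(3/u^2)^(15-j), with u-exponent 1j − 2(15−j) = 3j − 30.
Set 3j − 30 = -15: j = 5.
C(15,5) = 3003; 3^5 = 243; 3^10 = 59049.
Coefficient = 3003 · 243 · 59049 = 43089767721.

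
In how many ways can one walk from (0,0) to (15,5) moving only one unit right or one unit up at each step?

Each path is a sequence of 20 steps with 15 rights: C(20,15) = 15504.

15504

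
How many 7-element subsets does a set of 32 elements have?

3365856

C(32,7) = (32·31·30·29·28·27·26) / 7! = 16963914240 / 5040 = 3365856.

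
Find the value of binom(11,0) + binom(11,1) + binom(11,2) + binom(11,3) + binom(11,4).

1 + 11 + 55 + 165 + 330 = 562.

562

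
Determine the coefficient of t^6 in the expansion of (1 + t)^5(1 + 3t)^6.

26262

Coefficient of t^6 = Σ_{j} C(5,j)·1^j·C(6,6-j)·3^(6-j) for j from 0 to 5.
= 729 + 7290 + 12150 + 5400 + 675 + 18 = 26262.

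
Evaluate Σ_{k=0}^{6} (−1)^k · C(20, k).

The partial alternating sum Σ_{k=0}^{6} (−1)^k C(20,k) = (−1)^6 C(19,6) = 27132.

27132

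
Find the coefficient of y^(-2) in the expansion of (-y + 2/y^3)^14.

General term: C(14,j)·(-y)^j·(2/y^3)^(14-j), with y-exponent 1j − 3(14−j) = 4j − 42.
Set 4j − 42 = -2: j = 10.
C(14,10) = 1001; (-1)^10 = 1; 2^4 = 16.
Coefficient = 1001 · 1 · 16 = 16016.

16016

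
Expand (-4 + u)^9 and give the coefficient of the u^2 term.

The general term is C(9,j)·(-4)^j·(u)^(9-j); the u^2 term has j = 7.
C(9,7) = 36.
Coefficient = C(9,7) · (-4)^7 = 36 · (-16384) = -589824.

-589824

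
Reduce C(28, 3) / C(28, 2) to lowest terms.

C(n,k+1)/C(n,k) = (n−k)/(k+1) = (28−2)/(2+1) = 26/3.

26/3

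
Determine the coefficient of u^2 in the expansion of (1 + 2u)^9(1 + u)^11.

397

Coefficient of u^2 = Σ_{j} C(9,j)·2^j·C(11,2-j)·1^(2-j) for j from 0 to 2.
= 55 + 198 + 144 = 397.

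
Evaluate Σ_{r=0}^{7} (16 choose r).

1 + 16 + 120 + 560 + 1820 + 4368 + 8008 + 11440 = 26333.

26333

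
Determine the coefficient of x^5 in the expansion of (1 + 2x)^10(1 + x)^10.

110916

Coefficient of x^5 = Σ_{j} C(10,j)·2^j·C(10,5-j)·1^(5-j) for j from 0 to 5.
= 252 + 4200 + 21600 + 43200 + 33600 + 8064 = 110916.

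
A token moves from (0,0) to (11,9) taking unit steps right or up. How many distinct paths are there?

Each path is a sequence of 20 steps with 11 rights: C(20,11) = 167960.

167960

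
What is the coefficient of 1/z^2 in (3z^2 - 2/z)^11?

General term: C(11,j)·(3z^2)^j·(-2/z)^(11-j), with z-exponent 2j − 1(11−j) = 3j − 11.
Set 3j − 11 = -2: j = 3.
C(11,3) = 165; 3^3 = 27; (-2)^8 = 256.
Coefficient = 165 · 27 · 256 = 1140480.

1140480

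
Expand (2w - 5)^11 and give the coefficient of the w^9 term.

704000

The general term is C(11,j)·(2w)^j·(-5)^(11-j); the w^9 term has j = 9.
C(11,9) = 55.
Coefficient = C(11,9) · 2^9 · (-5)^2 = 55 · 512 · 25 = 704000.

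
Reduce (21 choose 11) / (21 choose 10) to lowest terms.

1

C(n,k+1)/C(n,k) = (n−k)/(k+1) = (21−10)/(10+1) = 11/11 = 1.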